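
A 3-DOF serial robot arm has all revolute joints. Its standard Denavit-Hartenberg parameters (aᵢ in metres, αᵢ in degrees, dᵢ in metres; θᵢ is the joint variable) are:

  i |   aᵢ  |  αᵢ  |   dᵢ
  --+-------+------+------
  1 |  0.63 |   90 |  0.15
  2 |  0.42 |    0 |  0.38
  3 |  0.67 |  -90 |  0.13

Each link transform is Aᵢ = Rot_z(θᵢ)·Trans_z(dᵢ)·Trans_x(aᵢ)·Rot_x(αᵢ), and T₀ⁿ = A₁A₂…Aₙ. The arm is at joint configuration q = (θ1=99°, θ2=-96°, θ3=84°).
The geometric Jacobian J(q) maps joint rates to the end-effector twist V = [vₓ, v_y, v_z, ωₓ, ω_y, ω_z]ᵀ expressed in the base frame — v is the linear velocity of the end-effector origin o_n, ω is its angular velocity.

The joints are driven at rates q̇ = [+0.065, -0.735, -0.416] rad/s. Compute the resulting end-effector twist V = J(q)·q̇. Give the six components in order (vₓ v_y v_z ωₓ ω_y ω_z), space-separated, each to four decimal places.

-0.0118 -0.4415 -0.7221 -1.1368 -0.1801 0.0650

o_n = [0.3095, 1.3060, -0.4070]
J₁: ẑ×o_n = [-1.3060, 0.3095, 0.0000], ω = ẑ
J2: z=[0.9877, 0.1564, 0.0000] o=[-0.0986, 0.6222, 0.1500] → [-0.0871, 0.5501, 0.6115, 0.9877, 0.1564, 0.0000]
J3: z=[0.9877, 0.1564, 0.0000] o=[0.2836, 0.6383, -0.2677] → [-0.0218, 0.1376, 0.6554, 0.9877, 0.1564, 0.0000]
V = J·q̇ = [-0.0118, -0.4415, -0.7221, -1.1368, -0.1801, 0.0650]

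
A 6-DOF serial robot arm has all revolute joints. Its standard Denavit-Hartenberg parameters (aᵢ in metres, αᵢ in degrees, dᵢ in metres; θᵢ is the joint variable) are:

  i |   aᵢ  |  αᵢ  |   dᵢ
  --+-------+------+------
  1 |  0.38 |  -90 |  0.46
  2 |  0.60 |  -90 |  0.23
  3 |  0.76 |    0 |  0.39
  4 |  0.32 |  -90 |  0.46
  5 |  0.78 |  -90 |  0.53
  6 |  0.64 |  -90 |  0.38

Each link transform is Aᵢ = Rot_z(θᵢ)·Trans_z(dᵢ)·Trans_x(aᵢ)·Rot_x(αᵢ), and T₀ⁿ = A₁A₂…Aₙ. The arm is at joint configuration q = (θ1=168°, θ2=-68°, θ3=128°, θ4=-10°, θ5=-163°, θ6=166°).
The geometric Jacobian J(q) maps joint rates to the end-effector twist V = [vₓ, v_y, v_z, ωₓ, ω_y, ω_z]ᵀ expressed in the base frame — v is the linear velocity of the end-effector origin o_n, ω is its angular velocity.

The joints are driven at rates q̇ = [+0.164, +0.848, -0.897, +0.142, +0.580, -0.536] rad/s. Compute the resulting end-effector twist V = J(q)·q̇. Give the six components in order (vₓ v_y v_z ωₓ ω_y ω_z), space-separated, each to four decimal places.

0.4075 0.7632 -0.1529 1.0486 -1.5097 0.2322

o_n = [-1.3020, 0.7257, -0.3181]
J₁: ẑ×o_n = [-0.7257, -1.3020, 0.0000], ω = ẑ
J2: z=[-0.2079, -0.9781, 0.0000] o=[-0.3717, 0.0790, 0.4600] → [0.7611, -0.1618, -1.0445, -0.2079, -0.9781, 0.0000]
J3: z=[-0.9069, 0.1928, -0.3746] o=[-0.6394, -0.0992, 1.0163] → [0.0518, -0.9619, -0.6204, -0.9069, 0.1928, -0.3746]
J4: z=[-0.9069, 0.1928, -0.3746] o=[-0.6971, 0.5253, 0.4364] → [-0.0704, -0.4576, -0.0651, -0.9069, 0.1928, -0.3746]
J5: z=[0.2259, -0.5280, -0.8187] o=[-1.0005, 0.8786, 0.1248] → [0.1086, 0.3469, -0.1938, 0.2259, -0.5280, -0.8187]
J6: z=[-0.7633, 0.4262, -0.4855] o=[-1.3528, 0.0258, -0.0699] → [0.2340, -0.2141, -0.5559, -0.7633, 0.4262, -0.4855]
V = J·q̇ = [0.4075, 0.7632, -0.1529, 1.0486, -1.5097, 0.2322]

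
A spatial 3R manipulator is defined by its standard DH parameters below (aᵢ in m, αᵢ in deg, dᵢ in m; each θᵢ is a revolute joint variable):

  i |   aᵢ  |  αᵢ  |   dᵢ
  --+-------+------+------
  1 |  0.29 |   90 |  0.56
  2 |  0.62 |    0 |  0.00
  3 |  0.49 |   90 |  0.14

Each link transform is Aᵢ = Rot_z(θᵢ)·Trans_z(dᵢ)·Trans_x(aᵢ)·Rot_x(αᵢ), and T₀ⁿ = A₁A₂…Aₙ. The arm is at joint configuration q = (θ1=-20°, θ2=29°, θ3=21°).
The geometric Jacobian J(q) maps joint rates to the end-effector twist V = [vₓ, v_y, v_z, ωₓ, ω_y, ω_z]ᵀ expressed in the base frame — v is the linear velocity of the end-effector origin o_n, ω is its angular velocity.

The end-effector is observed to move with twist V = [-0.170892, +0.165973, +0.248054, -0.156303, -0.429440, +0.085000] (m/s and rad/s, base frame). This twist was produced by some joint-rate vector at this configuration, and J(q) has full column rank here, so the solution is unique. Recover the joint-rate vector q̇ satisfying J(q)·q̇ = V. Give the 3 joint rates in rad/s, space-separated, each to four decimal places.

o_n = [1.0302, -0.5239, 1.2359]
J₁: ẑ×o_n = [0.5239, 1.0302, -0.0000], ω = ẑ
J2: z=[-0.3420, -0.9397, 0.0000] o=[0.2725, -0.0992, 0.5600] → [-0.6352, 0.2312, 0.8572, -0.3420, -0.9397, 0.0000]
J3: z=[-0.3420, -0.9397, 0.0000] o=[0.7821, -0.2847, 0.8606] → [-0.3527, 0.1284, 0.3150, -0.3420, -0.9397, 0.0000]
q̇ = J⁺·V = [0.0850, 0.1920, 0.2650]

0.0850 0.1920 0.2650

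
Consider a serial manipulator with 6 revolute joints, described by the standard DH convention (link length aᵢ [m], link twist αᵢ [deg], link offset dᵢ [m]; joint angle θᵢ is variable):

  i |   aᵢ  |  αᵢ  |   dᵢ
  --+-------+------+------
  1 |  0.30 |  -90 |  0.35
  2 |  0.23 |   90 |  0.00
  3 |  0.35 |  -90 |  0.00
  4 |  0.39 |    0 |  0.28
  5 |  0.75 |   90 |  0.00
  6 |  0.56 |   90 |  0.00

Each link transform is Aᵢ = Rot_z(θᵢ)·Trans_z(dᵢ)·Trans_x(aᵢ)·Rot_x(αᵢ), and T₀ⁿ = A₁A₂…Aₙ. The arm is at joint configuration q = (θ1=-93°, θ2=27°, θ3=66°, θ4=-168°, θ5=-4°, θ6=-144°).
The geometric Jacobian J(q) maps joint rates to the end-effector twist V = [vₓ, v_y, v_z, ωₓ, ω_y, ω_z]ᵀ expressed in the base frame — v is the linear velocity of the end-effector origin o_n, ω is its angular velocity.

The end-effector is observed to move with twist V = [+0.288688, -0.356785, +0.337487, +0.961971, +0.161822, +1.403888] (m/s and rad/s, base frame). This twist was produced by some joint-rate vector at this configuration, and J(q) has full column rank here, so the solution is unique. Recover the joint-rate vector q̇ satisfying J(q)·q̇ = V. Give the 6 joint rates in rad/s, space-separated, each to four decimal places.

o_n = [-0.3422, -0.4653, 0.3944]
J₁: ẑ×o_n = [0.4653, -0.3422, 0.0000], ω = ẑ
J2: z=[0.9986, -0.0523, 0.0000] o=[-0.0157, -0.2996, 0.3500] → [-0.0023, -0.0443, -0.1825, 0.9986, -0.0523, 0.0000]
J3: z=[-0.0238, -0.4534, 0.8910] o=[-0.0264, -0.5042, 0.2456] → [-0.1022, -0.2778, -0.1441, -0.0238, -0.4534, 0.8910]
J4: z=[0.4488, 0.7916, 0.4147] o=[0.2862, -0.6476, 0.1810] → [0.0933, -0.3564, 0.5793, 0.4488, 0.7916, 0.4147]
J5: z=[0.4488, 0.7916, 0.4147] o=[0.0692, -0.3065, 0.4398] → [0.0299, -0.1503, 0.2544, 0.4488, 0.7916, 0.4147]
J6: z=[-0.1008, 0.5060, -0.8566] o=[-0.5968, -0.0495, 0.6699] → [-0.4956, -0.2458, -0.0869, -0.1008, 0.5060, -0.8566]
q̇ = J⁺·V = [0.0290, 0.5090, 0.6010, 0.7260, 0.1970, -0.5330]

0.0290 0.5090 0.6010 0.7260 0.1970 -0.5330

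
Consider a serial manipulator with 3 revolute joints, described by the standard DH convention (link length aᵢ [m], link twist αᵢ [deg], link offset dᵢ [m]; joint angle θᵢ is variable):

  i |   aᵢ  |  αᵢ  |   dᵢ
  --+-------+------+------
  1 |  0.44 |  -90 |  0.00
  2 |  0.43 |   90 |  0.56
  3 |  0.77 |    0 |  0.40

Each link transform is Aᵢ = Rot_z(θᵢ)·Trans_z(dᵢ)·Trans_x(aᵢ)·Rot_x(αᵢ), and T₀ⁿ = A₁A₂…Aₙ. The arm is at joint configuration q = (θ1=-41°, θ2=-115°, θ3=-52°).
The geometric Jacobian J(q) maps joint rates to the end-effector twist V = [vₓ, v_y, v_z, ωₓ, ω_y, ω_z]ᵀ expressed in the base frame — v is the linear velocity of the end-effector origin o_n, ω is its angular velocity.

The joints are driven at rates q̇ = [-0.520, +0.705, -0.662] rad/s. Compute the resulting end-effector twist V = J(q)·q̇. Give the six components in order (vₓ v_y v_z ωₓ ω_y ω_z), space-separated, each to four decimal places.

o_n = [-0.2606, 0.1645, 0.6503]
J₁: ẑ×o_n = [-0.1645, -0.2606, 0.0000], ω = ẑ
J2: z=[0.6561, 0.7547, 0.0000] o=[0.3321, -0.2887, 0.0000] → [0.4908, -0.4266, 0.7446, 0.6561, 0.7547, 0.0000]
J3: z=[-0.6840, 0.5946, -0.4226] o=[0.5623, 0.2532, 0.3897] → [0.1175, 0.5260, 0.5499, -0.6840, 0.5946, -0.4226]
V = J·q̇ = [0.3538, -0.5135, 0.1609, 0.9153, 0.1385, -0.2402]

0.3538 -0.5135 0.1609 0.9153 0.1385 -0.2402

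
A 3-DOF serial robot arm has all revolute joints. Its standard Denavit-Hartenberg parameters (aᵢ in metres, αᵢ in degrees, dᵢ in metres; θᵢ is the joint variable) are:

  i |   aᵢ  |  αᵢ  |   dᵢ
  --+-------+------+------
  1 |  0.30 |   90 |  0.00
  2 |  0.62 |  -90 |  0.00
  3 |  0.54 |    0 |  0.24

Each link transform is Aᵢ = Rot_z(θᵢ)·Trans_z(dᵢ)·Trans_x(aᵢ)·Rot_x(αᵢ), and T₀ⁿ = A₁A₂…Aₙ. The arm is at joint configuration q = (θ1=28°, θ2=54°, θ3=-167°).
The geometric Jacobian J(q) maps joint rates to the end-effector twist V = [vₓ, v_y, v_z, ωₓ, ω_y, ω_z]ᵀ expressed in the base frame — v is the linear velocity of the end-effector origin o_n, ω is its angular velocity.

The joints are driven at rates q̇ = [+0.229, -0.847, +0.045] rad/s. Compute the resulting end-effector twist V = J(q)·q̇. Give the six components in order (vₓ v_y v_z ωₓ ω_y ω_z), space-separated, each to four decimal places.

o_n = [0.1992, -0.0317, 0.2170]
J₁: ẑ×o_n = [0.0317, 0.1992, -0.0000], ω = ẑ
J2: z=[0.4695, -0.8829, 0.0000] o=[0.2649, 0.1408, 0.0000] → [-0.1916, -0.1019, -0.1390, 0.4695, -0.8829, 0.0000]
J3: z=[-0.7143, -0.3798, 0.5878] o=[0.5867, 0.3119, 0.5016] → [0.3101, -0.4311, 0.0983, -0.7143, -0.3798, 0.5878]
V = J·q̇ = [0.1835, 0.1125, 0.1222, -0.4298, 0.7308, 0.2555]

0.1835 0.1125 0.1222 -0.4298 0.7308 0.2555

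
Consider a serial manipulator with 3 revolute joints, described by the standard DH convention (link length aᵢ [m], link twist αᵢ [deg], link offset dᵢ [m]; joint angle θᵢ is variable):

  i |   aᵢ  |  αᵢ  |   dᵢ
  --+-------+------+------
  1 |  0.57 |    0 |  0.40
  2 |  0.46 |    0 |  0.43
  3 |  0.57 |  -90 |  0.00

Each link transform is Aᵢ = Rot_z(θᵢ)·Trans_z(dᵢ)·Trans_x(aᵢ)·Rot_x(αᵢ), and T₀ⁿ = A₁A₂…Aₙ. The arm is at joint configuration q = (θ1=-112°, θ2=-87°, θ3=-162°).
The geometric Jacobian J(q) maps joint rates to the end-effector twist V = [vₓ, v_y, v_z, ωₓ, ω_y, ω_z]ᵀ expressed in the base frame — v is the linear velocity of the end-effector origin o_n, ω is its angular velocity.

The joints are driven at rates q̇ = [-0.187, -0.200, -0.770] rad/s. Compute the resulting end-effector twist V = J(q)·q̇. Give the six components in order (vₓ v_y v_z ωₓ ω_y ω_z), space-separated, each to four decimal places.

o_n = [-0.0786, -0.3887, 0.8300]
J₁: ẑ×o_n = [0.3887, -0.0786, 0.0000], ω = ẑ
J2: z=[0.0000, 0.0000, 1.0000] o=[-0.2135, -0.5285, 0.4000] → [-0.1398, 0.1350, 0.0000, 0.0000, 0.0000, 1.0000]
J3: z=[0.0000, 0.0000, 1.0000] o=[-0.6485, -0.3787, 0.8300] → [0.0099, 0.5699, -0.0000, 0.0000, 0.0000, 1.0000]
V = J·q̇ = [-0.0524, -0.4511, 0.0000, 0.0000, 0.0000, -1.1570]

-0.0524 -0.4511 0.0000 0.0000 0.0000 -1.1570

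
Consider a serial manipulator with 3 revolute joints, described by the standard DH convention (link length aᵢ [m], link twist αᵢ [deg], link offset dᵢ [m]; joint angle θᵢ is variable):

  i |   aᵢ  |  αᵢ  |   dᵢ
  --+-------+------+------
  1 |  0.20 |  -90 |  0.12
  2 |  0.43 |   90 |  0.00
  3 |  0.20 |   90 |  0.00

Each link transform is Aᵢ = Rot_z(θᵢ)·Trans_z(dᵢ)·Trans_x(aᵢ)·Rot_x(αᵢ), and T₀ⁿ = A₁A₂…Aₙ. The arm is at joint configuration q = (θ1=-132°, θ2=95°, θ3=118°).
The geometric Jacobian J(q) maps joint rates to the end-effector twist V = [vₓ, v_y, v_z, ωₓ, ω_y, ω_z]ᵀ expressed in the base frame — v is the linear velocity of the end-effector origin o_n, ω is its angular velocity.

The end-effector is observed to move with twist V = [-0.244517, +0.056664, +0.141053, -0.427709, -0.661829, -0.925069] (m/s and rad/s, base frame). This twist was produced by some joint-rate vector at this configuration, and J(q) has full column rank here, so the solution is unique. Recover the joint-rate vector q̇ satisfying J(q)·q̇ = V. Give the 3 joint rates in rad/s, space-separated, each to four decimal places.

o_n = [0.0170, -0.2450, -0.2148]
J₁: ẑ×o_n = [0.2450, 0.0170, -0.0000], ω = ẑ
J2: z=[0.7431, -0.6691, 0.0000] o=[-0.1338, -0.1486, 0.1200] → [0.2240, 0.2488, 0.0293, 0.7431, -0.6691, 0.0000]
J3: z=[-0.6666, -0.7403, -0.0872] o=[-0.1087, -0.1208, -0.3084] → [-0.0801, 0.0514, 0.1759, -0.6666, -0.7403, -0.0872]
q̇ = J⁺·V = [-0.8570, 0.1250, 0.7810]

-0.8570 0.1250 0.7810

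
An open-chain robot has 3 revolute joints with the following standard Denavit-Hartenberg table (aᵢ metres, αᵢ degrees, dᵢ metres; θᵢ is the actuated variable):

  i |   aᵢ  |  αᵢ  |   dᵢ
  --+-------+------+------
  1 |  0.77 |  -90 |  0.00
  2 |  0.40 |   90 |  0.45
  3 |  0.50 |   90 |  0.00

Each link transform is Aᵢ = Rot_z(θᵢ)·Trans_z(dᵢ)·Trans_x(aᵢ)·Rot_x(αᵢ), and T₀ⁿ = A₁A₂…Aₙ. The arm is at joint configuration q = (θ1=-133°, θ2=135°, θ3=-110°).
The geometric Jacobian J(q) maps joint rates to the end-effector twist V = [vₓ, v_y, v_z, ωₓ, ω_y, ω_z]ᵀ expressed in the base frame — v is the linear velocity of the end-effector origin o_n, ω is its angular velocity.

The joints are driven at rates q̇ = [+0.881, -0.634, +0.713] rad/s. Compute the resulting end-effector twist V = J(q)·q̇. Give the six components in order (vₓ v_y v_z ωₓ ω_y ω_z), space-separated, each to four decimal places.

o_n = [-0.4292, -0.4312, -0.1619]
J₁: ẑ×o_n = [0.4312, -0.4292, 0.0000], ω = ẑ
J2: z=[0.7314, -0.6820, 0.0000] o=[-0.5251, -0.5631, 0.0000] → [0.1104, 0.1184, 0.1619, 0.7314, -0.6820, 0.0000]
J3: z=[-0.4822, -0.5171, -0.7071] o=[-0.0031, -0.6632, -0.2828] → [0.1015, 0.3596, -0.3322, -0.4822, -0.5171, -0.7071]
V = J·q̇ = [0.3822, -0.1968, -0.3395, -0.8075, 0.0637, 0.3768]

0.3822 -0.1968 -0.3395 -0.8075 0.0637 0.3768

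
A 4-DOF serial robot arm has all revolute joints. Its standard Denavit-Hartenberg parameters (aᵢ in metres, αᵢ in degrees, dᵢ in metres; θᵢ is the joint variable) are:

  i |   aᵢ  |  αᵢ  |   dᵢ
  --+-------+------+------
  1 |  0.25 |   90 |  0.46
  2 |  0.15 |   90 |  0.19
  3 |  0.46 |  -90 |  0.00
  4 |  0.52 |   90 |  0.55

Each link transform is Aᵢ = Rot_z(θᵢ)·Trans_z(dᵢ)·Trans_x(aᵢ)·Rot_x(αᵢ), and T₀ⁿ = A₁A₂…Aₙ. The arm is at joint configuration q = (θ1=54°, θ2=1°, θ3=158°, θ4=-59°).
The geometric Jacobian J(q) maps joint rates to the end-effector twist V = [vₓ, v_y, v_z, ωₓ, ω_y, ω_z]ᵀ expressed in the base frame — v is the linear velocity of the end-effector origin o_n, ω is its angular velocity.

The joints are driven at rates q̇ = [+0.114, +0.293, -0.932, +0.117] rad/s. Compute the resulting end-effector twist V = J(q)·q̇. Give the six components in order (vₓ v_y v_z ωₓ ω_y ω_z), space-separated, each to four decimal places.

o_n = [-0.3163, -0.3548, 0.0016]
J₁: ẑ×o_n = [0.3548, -0.3163, 0.0000], ω = ẑ
J2: z=[0.8090, -0.5878, 0.0000] o=[0.1469, 0.2023, 0.4600] → [0.2694, 0.3709, -0.7230, 0.8090, -0.5878, 0.0000]
J3: z=[0.0103, 0.0141, -0.9998] o=[0.3888, 0.2119, 0.4626] → [-0.5732, 0.7097, 0.0041, 0.0103, 0.0141, -0.9998]
J4: z=[-0.9703, 0.2420, -0.0065] o=[0.2776, -0.2344, 0.4552] → [-0.1105, -0.4362, 0.2606, -0.9703, 0.2420, -0.0065]
V = J·q̇ = [0.6407, -0.6399, -0.1852, 0.1140, -0.1571, 1.0451]

0.6407 -0.6399 -0.1852 0.1140 -0.1571 1.0451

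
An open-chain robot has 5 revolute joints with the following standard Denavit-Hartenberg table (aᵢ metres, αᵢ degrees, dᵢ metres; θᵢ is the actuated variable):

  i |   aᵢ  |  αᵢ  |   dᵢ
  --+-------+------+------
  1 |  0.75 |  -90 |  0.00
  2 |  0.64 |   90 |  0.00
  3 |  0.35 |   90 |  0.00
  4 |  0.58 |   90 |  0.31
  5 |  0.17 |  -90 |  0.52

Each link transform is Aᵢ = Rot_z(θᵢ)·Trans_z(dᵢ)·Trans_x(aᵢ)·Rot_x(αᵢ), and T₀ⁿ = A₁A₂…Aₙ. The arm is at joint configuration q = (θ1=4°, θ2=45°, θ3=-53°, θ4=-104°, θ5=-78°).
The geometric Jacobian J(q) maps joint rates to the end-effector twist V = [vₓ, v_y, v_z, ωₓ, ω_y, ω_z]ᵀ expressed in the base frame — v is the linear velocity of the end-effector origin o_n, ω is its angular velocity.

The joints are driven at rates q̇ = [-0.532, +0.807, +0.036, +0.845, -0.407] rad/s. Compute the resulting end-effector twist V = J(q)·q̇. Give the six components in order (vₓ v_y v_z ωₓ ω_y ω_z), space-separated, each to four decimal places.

-0.4959 -0.7201 -0.4512 -0.3513 -0.0415 -0.2670

o_n = [0.6466, 0.2014, -0.5755]
J₁: ẑ×o_n = [-0.2014, 0.6466, 0.0000], ω = ẑ
J2: z=[-0.0698, 0.9976, 0.0000] o=[0.7482, 0.0523, 0.0000] → [-0.5741, -0.0401, 0.0910, -0.0698, 0.9976, 0.0000]
J3: z=[0.7054, 0.0493, 0.7071] o=[1.1996, 0.0839, -0.4525] → [-0.0892, -0.3043, 0.1102, 0.7054, 0.0493, 0.7071]
J4: z=[-0.5214, -0.6397, 0.5647] o=[1.3677, -0.1846, -0.6015] → [-0.2346, -0.3937, -0.6626, -0.5214, -0.6397, 0.5647]
J5: z=[-0.2953, 0.7562, 0.5840] o=[0.7417, -0.3030, -0.7647] → [-0.1516, 0.0003, -0.0770, -0.2953, 0.7562, 0.5840]
V = J·q̇ = [-0.4959, -0.7201, -0.4512, -0.3513, -0.0415, -0.2670]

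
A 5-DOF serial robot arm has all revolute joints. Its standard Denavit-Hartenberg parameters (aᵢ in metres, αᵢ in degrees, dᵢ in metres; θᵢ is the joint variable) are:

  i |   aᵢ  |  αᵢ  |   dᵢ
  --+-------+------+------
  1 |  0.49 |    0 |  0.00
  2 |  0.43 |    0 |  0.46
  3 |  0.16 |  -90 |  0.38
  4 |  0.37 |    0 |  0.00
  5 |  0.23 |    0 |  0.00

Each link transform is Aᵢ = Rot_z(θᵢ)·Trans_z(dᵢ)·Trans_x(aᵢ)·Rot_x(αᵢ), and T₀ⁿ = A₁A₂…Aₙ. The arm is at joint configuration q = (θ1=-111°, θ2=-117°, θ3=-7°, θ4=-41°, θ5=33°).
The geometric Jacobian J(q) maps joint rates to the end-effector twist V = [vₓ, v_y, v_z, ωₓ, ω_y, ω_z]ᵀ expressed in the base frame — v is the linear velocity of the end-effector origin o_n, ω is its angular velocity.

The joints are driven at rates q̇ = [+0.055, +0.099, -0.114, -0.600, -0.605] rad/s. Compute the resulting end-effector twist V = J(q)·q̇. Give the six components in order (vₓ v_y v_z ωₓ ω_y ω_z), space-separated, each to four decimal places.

0.0598 -0.2202 0.4420 0.9871 0.6912 0.0400

o_n = [-0.8459, 0.4085, 1.1148]
J₁: ẑ×o_n = [-0.4085, -0.8459, 0.0000], ω = ẑ
J2: z=[0.0000, 0.0000, 1.0000] o=[-0.1756, -0.4575, 0.0000] → [-0.8659, -0.6703, 0.0000, 0.0000, 0.0000, 1.0000]
J3: z=[0.0000, 0.0000, 1.0000] o=[-0.4633, -0.1379, 0.4600] → [-0.5464, -0.3826, 0.0000, 0.0000, 0.0000, 1.0000]
J4: z=[-0.8192, -0.5736, 0.0000] o=[-0.5551, -0.0068, 0.8400] → [-0.1576, 0.2251, -0.5070, -0.8192, -0.5736, 0.0000]
J5: z=[-0.8192, -0.5736, 0.0000] o=[-0.7153, 0.2219, 1.0827] → [-0.0184, 0.0262, -0.2278, -0.8192, -0.5736, 0.0000]
V = J·q̇ = [0.0598, -0.2202, 0.4420, 0.9871, 0.6912, 0.0400]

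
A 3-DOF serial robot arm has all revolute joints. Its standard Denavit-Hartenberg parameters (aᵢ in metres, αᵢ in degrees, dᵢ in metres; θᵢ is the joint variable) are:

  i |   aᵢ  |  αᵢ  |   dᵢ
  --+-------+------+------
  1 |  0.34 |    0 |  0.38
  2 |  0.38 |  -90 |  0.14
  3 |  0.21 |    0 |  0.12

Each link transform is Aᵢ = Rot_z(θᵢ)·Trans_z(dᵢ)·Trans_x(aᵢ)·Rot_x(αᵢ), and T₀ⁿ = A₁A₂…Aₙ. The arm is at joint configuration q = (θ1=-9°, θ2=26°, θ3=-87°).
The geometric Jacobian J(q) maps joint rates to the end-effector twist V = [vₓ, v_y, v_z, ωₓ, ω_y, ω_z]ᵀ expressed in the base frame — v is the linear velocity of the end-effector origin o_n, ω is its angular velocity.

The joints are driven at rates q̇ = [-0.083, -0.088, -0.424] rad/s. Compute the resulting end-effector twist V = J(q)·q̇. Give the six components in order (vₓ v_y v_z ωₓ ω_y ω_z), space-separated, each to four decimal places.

o_n = [0.6746, 0.1759, 0.7297]
J₁: ẑ×o_n = [-0.1759, 0.6746, 0.0000], ω = ẑ
J2: z=[0.0000, 0.0000, 1.0000] o=[0.3358, -0.0532, 0.3800] → [-0.2291, 0.3388, 0.0000, 0.0000, 0.0000, 1.0000]
J3: z=[-0.2924, 0.9563, 0.0000] o=[0.6992, 0.0579, 0.5200] → [0.2005, 0.0613, -0.0110, -0.2924, 0.9563, 0.0000]
V = J·q̇ = [-0.0503, -0.1118, 0.0047, 0.1240, -0.4055, -0.1710]

-0.0503 -0.1118 0.0047 0.1240 -0.4055 -0.1710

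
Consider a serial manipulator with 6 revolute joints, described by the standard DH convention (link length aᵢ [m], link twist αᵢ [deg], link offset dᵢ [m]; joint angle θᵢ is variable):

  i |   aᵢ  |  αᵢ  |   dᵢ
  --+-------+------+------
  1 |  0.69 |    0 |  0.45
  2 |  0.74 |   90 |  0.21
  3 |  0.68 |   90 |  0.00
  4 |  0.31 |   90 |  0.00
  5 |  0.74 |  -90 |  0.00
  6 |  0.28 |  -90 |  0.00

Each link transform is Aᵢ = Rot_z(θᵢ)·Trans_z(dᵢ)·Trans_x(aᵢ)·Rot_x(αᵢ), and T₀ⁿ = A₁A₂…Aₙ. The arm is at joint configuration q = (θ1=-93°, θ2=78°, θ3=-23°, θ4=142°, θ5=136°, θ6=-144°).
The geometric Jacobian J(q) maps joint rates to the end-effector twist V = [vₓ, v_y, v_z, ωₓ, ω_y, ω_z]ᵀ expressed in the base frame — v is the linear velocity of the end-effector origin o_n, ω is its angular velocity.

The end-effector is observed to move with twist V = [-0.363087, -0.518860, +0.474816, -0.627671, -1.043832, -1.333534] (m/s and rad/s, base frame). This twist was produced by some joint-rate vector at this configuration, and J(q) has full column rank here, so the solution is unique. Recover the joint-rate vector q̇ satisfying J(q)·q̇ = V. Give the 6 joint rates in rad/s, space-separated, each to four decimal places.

-0.6430 0.1080 0.1880 0.2420 0.7760 -0.8680

o_n = [1.2562, -1.1318, 0.0081]
J₁: ẑ×o_n = [1.1318, 1.2562, -0.0000], ω = ẑ
J2: z=[0.0000, 0.0000, 1.0000] o=[-0.0361, -0.6891, 0.4500] → [0.4427, 1.2924, -0.0000, 0.0000, 0.0000, 1.0000]
J3: z=[-0.2588, -0.9659, 0.0000] o=[0.6787, -0.8806, 0.6600] → [0.6297, -0.1687, 0.6229, -0.2588, -0.9659, 0.0000]
J4: z=[-0.3774, 0.1011, -0.9205] o=[1.2833, -1.0426, 0.3943] → [-0.1211, -0.1209, 0.0364, -0.3774, 0.1011, -0.9205]
J5: z=[0.3435, -0.9078, -0.2406] o=[1.0167, -1.1687, 0.4898] → [0.4462, 0.1078, 0.2302, 0.3435, -0.9078, -0.2406]
J6: z=[0.8689, 0.2099, 0.4483] o=[1.2805, -0.9001, -0.1473] → [0.1365, -0.1459, -0.1962, 0.8689, 0.2099, 0.4483]
q̇ = J⁺·V = [-0.6430, 0.1080, 0.1880, 0.2420, 0.7760, -0.8680]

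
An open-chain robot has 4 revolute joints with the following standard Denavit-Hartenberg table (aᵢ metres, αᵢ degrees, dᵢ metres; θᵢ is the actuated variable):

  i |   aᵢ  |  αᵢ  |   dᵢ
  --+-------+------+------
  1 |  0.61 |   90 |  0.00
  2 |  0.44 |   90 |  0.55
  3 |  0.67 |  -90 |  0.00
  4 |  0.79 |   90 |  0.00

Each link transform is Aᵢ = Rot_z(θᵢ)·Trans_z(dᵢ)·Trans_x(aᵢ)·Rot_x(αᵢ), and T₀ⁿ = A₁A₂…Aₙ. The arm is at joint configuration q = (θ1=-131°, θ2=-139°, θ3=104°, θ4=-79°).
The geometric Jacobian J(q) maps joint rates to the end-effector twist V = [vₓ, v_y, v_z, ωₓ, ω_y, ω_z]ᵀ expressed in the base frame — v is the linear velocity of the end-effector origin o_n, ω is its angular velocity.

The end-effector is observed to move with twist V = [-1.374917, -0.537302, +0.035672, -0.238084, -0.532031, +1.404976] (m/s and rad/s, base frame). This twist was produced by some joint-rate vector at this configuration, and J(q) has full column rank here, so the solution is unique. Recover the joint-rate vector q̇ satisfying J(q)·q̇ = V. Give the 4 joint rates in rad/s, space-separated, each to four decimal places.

0.7850 0.0370 0.1020 0.8530

o_n = [-0.9630, 0.9444, 0.4269]
J₁: ẑ×o_n = [-0.9444, -0.9630, 0.0000], ω = ẑ
J2: z=[-0.7547, 0.6561, 0.0000] o=[-0.4002, -0.4604, 0.0000] → [0.2800, 0.3222, -0.6910, -0.7547, 0.6561, 0.0000]
J3: z=[0.4304, 0.4951, 0.7547] o=[-0.5974, 0.1511, -0.2887] → [-0.2445, -0.5839, 0.5225, 0.4304, 0.4951, 0.7547]
J4: z=[-0.2978, -0.7114, 0.6366] o=[-1.1683, 0.4853, -0.1823] → [-0.7257, 0.3122, 0.0093, -0.2978, -0.7114, 0.6366]
q̇ = J⁺·V = [0.7850, 0.0370, 0.1020, 0.8530]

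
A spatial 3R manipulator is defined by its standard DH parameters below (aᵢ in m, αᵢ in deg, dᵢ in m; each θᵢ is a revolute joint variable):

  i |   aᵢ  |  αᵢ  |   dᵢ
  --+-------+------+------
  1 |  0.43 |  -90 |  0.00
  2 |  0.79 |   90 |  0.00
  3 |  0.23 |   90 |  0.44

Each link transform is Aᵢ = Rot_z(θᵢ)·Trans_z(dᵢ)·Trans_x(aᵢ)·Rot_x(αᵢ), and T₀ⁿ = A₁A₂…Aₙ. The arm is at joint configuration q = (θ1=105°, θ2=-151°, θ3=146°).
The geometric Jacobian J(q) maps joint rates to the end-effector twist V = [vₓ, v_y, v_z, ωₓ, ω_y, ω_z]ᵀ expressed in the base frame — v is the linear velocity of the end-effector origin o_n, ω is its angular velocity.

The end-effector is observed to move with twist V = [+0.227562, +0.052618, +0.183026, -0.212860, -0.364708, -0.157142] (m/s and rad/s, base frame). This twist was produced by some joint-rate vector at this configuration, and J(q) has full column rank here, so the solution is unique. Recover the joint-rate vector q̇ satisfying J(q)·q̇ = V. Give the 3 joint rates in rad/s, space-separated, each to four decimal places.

0.3790 0.3000 0.6130

o_n = [-0.0446, -0.3303, -0.0943]
J₁: ẑ×o_n = [0.3303, -0.0446, 0.0000], ω = ẑ
J2: z=[-0.9659, -0.2588, 0.0000] o=[-0.1113, 0.4153, 0.0000] → [0.0244, -0.0911, 0.7375, -0.9659, -0.2588, 0.0000]
J3: z=[0.1255, -0.4683, -0.8746] o=[0.0675, -0.2521, 0.3830] → [0.1551, 0.1580, -0.0624, 0.1255, -0.4683, -0.8746]
q̇ = J⁺·V = [0.3790, 0.3000, 0.6130]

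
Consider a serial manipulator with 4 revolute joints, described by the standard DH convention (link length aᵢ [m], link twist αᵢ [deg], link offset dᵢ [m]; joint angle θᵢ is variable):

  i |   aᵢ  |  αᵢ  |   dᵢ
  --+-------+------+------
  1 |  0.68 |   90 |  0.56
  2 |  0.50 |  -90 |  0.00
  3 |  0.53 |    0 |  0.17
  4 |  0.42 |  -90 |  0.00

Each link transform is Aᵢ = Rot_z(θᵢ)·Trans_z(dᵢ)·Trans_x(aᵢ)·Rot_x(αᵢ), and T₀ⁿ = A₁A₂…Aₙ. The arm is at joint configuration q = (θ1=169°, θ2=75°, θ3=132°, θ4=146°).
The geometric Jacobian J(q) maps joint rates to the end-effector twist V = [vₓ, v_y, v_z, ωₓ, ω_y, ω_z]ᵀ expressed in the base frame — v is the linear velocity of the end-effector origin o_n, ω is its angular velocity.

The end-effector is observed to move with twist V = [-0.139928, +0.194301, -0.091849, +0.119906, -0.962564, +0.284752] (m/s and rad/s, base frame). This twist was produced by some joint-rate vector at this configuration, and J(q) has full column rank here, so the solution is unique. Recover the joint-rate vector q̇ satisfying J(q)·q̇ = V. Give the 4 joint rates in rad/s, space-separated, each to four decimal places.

0.2040 -0.9220 0.8410 -0.5290

o_n = [-0.5539, 0.1301, 0.8009]
J₁: ẑ×o_n = [-0.1301, -0.5539, 0.0000], ω = ẑ
J2: z=[0.1908, 0.9816, 0.0000] o=[-0.6675, 0.1298, 0.5600] → [0.2364, -0.0460, -0.1115, 0.1908, 0.9816, 0.0000]
J3: z=[0.9482, -0.1843, 0.2588] o=[-0.7945, 0.1544, 1.0430] → [0.0509, 0.2918, 0.0213, 0.9482, -0.1843, 0.2588]
J4: z=[0.9482, -0.1843, 0.2588] o=[-0.6184, -0.2810, 0.7444] → [-0.1168, -0.0368, 0.4017, 0.9482, -0.1843, 0.2588]
q̇ = J⁺·V = [0.2040, -0.9220, 0.8410, -0.5290]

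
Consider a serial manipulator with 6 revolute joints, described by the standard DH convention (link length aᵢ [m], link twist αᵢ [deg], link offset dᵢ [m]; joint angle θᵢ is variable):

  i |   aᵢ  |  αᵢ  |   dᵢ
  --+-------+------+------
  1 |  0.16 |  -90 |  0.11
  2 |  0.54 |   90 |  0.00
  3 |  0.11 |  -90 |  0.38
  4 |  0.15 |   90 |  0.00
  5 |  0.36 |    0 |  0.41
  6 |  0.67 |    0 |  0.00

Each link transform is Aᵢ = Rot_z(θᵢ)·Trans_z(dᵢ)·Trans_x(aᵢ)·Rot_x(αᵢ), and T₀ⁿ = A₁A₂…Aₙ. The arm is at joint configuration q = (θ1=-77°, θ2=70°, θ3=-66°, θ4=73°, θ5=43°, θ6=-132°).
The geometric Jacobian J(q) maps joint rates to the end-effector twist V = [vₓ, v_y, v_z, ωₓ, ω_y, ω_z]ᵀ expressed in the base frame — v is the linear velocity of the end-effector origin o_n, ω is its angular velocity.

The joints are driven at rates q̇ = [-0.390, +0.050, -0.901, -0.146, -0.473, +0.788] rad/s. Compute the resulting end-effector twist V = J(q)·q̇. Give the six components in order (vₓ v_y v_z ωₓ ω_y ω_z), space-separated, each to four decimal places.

o_n = [-0.6386, -0.5447, -0.2406]
J₁: ẑ×o_n = [0.5447, -0.6386, 0.0000], ω = ẑ
J2: z=[0.9744, 0.2250, 0.0000] o=[0.0360, -0.1559, 0.1100] → [-0.0789, 0.3416, -0.2270, 0.9744, 0.2250, 0.0000]
J3: z=[0.2114, -0.9156, 0.3420] o=[0.0775, -0.3359, -0.3974] → [-0.0722, -0.2781, -0.6999, 0.2114, -0.9156, 0.3420]
J4: z=[0.4666, -0.2129, -0.8585] o=[0.0634, -0.7213, -0.3095] → [0.1369, 0.5705, -0.0671, 0.4666, -0.2129, -0.8585]
J5: z=[-0.7595, -0.5938, -0.2655] o=[-0.0046, -0.6049, -0.3753] → [-0.0640, 0.2707, -0.4223, -0.7595, -0.5938, -0.2655]
J6: z=[-0.7595, -0.5938, -0.2655] o=[-0.3208, -0.6964, -0.8105] → [-0.2982, 0.5173, -0.3040, -0.7595, -0.5938, -0.2655]
V = J·q̇ = [-0.3760, 0.7130, 0.5892, -0.4491, 0.6802, -0.6565]

-0.3760 0.7130 0.5892 -0.4491 0.6802 -0.6565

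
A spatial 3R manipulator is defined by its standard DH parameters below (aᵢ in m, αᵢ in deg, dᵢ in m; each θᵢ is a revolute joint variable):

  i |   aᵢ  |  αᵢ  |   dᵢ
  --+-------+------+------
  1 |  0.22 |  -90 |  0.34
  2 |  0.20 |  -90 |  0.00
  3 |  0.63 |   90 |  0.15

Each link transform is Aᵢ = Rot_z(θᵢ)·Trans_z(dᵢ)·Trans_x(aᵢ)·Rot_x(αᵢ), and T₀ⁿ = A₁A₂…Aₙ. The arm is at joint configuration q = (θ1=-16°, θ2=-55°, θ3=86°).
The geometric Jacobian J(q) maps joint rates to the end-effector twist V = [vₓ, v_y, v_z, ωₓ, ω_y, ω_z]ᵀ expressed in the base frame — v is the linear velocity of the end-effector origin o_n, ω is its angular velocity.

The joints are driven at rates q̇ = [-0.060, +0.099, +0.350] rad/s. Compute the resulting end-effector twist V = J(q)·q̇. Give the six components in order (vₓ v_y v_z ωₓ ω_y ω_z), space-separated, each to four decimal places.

-0.1589 -0.0006 -0.2062 0.3029 0.0161 -0.2608

o_n = [0.2909, -0.7372, 0.4538]
J₁: ẑ×o_n = [0.7372, 0.2909, -0.0000], ω = ẑ
J2: z=[0.2756, 0.9613, 0.0000] o=[0.2115, -0.0606, 0.3400] → [0.1094, -0.0314, -0.2628, 0.2756, 0.9613, 0.0000]
J3: z=[0.7874, -0.2258, -0.5736] o=[0.3217, -0.0923, 0.5038] → [-0.3586, 0.0571, -0.5148, 0.7874, -0.2258, -0.5736]
V = J·q̇ = [-0.1589, -0.0006, -0.2062, 0.3029, 0.0161, -0.2608]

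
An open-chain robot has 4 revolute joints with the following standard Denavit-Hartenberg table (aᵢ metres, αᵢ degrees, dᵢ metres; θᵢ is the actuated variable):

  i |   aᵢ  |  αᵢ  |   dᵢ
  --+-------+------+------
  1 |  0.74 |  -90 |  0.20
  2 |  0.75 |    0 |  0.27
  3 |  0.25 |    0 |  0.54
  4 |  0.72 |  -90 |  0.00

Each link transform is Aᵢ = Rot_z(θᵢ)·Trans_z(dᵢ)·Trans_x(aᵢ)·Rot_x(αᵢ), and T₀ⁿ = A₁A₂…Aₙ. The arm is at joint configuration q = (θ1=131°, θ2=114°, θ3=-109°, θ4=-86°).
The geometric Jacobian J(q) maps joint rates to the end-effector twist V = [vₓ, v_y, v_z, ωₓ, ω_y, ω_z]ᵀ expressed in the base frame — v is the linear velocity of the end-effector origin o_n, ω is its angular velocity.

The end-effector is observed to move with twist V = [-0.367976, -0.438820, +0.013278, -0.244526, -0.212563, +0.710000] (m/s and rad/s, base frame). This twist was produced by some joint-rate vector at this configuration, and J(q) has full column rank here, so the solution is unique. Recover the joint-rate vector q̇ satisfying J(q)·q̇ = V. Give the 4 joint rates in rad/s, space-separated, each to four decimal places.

o_n = [-1.1340, 0.0698, 0.2042]
J₁: ẑ×o_n = [-0.0698, -1.1340, 0.0000], ω = ẑ
J2: z=[-0.7547, -0.6561, 0.0000] o=[-0.4855, 0.5585, 0.2000] → [-0.0027, 0.0032, -0.0566, -0.7547, -0.6561, 0.0000]
J3: z=[-0.7547, -0.6561, 0.0000] o=[-0.4891, 0.1511, -0.4852] → [-0.4523, 0.5203, -0.3617, -0.7547, -0.6561, 0.0000]
J4: z=[-0.7547, -0.6561, 0.0000] o=[-1.0601, -0.0152, -0.5069] → [-0.4665, 0.5367, -0.1126, -0.7547, -0.6561, 0.0000]
q̇ = J⁺·V = [0.7100, -0.3520, -0.2790, 0.9550]

0.7100 -0.3520 -0.2790 0.9550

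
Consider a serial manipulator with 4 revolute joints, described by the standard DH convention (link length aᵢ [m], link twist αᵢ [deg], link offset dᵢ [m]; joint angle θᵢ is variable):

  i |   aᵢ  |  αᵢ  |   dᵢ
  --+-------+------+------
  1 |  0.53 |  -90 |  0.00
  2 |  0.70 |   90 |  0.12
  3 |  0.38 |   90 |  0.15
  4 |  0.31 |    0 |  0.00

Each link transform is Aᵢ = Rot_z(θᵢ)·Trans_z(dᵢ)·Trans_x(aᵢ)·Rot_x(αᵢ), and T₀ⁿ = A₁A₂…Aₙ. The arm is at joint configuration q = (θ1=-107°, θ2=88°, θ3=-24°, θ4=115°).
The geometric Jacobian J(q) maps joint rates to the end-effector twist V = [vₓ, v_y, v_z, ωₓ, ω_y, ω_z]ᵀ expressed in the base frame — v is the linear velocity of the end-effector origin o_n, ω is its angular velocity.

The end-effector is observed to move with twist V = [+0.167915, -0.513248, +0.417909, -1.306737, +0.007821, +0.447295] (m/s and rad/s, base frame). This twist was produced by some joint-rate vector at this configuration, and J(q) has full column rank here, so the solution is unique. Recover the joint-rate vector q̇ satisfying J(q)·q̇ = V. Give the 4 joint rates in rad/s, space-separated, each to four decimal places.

0.1420 -0.5960 0.3850 0.7180

o_n = [-0.2724, -0.9551, -0.9119]
J₁: ẑ×o_n = [0.9551, -0.2724, 0.0000], ω = ẑ
J2: z=[0.9563, -0.2924, 0.0000] o=[-0.1550, -0.5068, 0.0000] → [0.2666, 0.8720, -0.4631, 0.9563, -0.2924, 0.0000]
J3: z=[-0.2922, -0.9557, 0.0349] o=[-0.0473, -0.5653, -0.6996] → [0.2165, -0.0699, -0.1012, -0.2922, -0.9557, 0.0349]
J4: z=[-0.8695, 0.2807, 0.4065] o=[-0.2425, -0.6750, -1.0413] → [0.1502, 0.1004, 0.2519, -0.8695, 0.2807, 0.4065]
q̇ = J⁺·V = [0.1420, -0.5960, 0.3850, 0.7180]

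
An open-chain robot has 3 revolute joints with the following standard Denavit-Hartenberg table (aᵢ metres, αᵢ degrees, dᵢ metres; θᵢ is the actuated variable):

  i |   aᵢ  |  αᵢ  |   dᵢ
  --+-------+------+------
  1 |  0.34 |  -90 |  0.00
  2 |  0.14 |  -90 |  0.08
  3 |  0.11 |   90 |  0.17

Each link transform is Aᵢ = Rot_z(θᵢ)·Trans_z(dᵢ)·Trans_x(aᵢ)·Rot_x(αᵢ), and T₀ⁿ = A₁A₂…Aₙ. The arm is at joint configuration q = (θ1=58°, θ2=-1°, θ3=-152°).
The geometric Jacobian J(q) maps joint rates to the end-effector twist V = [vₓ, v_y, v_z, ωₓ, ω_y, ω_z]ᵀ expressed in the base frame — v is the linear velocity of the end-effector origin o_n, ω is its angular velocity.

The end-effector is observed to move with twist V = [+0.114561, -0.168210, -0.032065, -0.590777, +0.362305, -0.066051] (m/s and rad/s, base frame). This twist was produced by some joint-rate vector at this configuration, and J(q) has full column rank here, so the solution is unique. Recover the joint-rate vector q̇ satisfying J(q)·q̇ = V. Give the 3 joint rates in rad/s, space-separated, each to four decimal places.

o_n = [0.0928, 0.3970, -0.1692]
J₁: ẑ×o_n = [-0.3970, 0.0928, 0.0000], ω = ẑ
J2: z=[-0.8480, 0.5299, 0.0000] o=[0.1802, 0.2883, 0.0000] → [-0.0897, -0.1435, -0.0458, -0.8480, 0.5299, 0.0000]
J3: z=[0.0092, 0.0148, -0.9998] o=[0.1865, 0.4494, 0.0024] → [-0.0550, 0.0953, 0.0009, 0.0092, 0.0148, -0.9998]
q̇ = J⁺·V = [-0.3990, 0.6930, -0.3330]

-0.3990 0.6930 -0.3330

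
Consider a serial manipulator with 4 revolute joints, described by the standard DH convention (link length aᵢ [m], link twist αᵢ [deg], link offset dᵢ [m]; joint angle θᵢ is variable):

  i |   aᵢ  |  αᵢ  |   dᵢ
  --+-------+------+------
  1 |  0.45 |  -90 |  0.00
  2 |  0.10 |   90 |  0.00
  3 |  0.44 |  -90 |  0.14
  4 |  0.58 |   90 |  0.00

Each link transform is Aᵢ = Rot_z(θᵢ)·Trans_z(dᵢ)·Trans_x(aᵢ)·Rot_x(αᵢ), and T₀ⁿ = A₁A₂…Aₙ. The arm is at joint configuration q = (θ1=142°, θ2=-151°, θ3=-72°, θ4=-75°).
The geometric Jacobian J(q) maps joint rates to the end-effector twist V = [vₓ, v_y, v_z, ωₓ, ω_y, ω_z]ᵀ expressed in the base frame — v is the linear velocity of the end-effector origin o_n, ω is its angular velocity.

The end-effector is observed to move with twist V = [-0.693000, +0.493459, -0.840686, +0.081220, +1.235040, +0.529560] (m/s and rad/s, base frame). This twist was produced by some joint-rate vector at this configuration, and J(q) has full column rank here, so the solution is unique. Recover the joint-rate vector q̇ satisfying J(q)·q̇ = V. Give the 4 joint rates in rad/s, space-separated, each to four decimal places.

-0.0460 -0.9160 -0.8410 -0.3470

o_n = [0.4530, 0.3583, -0.4756]
J₁: ẑ×o_n = [-0.3583, 0.4530, 0.0000], ω = ẑ
J2: z=[-0.6157, -0.7880, 0.0000] o=[-0.3546, 0.2770, 0.0000] → [0.3747, -0.2928, 0.5864, -0.6157, -0.7880, 0.0000]
J3: z=[0.3820, -0.2985, -0.8746] o=[-0.2857, 0.2232, 0.0485] → [0.2745, -0.4459, 0.2721, 0.3820, -0.2985, -0.8746]
J4: z=[0.4652, -0.7556, 0.4611] o=[0.1191, 0.4380, -0.0080] → [0.3900, 0.3715, 0.2152, 0.4652, -0.7556, 0.4611]
q̇ = J⁺·V = [-0.0460, -0.9160, -0.8410, -0.3470]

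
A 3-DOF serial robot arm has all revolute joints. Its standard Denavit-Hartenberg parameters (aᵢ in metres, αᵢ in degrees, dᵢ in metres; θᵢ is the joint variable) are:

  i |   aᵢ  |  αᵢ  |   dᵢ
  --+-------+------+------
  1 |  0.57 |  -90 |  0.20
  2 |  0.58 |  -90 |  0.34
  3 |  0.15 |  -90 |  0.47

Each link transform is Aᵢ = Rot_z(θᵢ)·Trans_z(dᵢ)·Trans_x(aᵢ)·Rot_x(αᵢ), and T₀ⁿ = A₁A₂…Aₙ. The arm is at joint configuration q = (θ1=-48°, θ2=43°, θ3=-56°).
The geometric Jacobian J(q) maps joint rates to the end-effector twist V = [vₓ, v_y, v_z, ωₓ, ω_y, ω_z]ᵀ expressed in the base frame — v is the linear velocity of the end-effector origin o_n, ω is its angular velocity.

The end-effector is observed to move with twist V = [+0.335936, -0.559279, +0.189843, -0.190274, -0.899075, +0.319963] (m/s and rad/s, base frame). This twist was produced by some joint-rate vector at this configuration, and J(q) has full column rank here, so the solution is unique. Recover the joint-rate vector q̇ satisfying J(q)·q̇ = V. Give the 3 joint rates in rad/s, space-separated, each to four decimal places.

-0.2600 -0.7430 -0.7930

o_n = [0.8369, -0.2355, -0.5965]
J₁: ẑ×o_n = [0.2355, 0.8369, -0.0000], ω = ẑ
J2: z=[0.7431, 0.6691, 0.0000] o=[0.3814, -0.4236, 0.2000] → [-0.5330, 0.5919, -0.1650, 0.7431, 0.6691, 0.0000]
J3: z=[-0.4563, 0.5068, -0.7314] o=[0.9179, -0.5113, -0.1956] → [-0.0015, -0.1237, -0.0848, -0.4563, 0.5068, -0.7314]
q̇ = J⁺·V = [-0.2600, -0.7430, -0.7930]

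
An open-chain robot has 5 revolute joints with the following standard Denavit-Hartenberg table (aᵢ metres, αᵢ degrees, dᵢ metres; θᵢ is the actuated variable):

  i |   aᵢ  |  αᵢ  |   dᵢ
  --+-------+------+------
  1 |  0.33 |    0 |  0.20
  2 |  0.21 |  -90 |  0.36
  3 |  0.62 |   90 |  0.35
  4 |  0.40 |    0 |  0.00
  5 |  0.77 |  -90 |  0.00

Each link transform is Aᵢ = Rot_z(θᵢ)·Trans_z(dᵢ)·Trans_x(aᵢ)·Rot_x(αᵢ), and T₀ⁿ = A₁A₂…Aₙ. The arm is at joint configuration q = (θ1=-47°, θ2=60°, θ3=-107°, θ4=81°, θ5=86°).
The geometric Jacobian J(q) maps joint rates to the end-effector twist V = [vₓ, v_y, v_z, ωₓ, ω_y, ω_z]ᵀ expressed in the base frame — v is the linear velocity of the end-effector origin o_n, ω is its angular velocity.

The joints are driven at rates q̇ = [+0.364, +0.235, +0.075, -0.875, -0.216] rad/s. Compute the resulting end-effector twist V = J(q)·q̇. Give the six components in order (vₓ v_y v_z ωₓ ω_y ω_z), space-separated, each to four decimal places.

-0.8079 0.8003 0.5098 0.9997 0.3078 0.9180

o_n = [0.2424, 0.7051, 0.4953]
J₁: ẑ×o_n = [-0.7051, 0.2424, 0.0000], ω = ẑ
J2: z=[0.0000, 0.0000, 1.0000] o=[0.2251, -0.2413, 0.2000] → [-0.9464, 0.0173, 0.0000, 0.0000, 0.0000, 1.0000]
J3: z=[-0.2250, 0.9744, 0.0000] o=[0.4297, -0.1941, 0.5600] → [-0.0631, -0.0146, -0.0198, -0.2250, 0.9744, 0.0000]
J4: z=[-0.9318, -0.2151, -0.2924] o=[0.1743, 0.1061, 1.1529] → [0.3166, -0.6327, -0.5435, -0.9318, -0.2151, -0.2924]
J5: z=[-0.9318, -0.2151, -0.2924] o=[0.0676, 0.4870, 1.2127] → [0.2181, -0.7196, -0.1656, -0.9318, -0.2151, -0.2924]
V = J·q̇ = [-0.8079, 0.8003, 0.5098, 0.9997, 0.3078, 0.9180]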